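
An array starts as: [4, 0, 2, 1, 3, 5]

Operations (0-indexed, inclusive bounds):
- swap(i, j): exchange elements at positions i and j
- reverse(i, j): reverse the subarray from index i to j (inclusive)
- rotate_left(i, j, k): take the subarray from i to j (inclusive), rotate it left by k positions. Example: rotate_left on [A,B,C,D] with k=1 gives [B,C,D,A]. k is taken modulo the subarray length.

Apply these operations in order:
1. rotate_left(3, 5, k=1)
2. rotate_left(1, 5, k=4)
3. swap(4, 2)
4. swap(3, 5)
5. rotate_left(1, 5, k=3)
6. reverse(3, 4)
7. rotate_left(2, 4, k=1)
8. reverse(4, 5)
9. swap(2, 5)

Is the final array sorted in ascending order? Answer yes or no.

After 1 (rotate_left(3, 5, k=1)): [4, 0, 2, 3, 5, 1]
After 2 (rotate_left(1, 5, k=4)): [4, 1, 0, 2, 3, 5]
After 3 (swap(4, 2)): [4, 1, 3, 2, 0, 5]
After 4 (swap(3, 5)): [4, 1, 3, 5, 0, 2]
After 5 (rotate_left(1, 5, k=3)): [4, 0, 2, 1, 3, 5]
After 6 (reverse(3, 4)): [4, 0, 2, 3, 1, 5]
After 7 (rotate_left(2, 4, k=1)): [4, 0, 3, 1, 2, 5]
After 8 (reverse(4, 5)): [4, 0, 3, 1, 5, 2]
After 9 (swap(2, 5)): [4, 0, 2, 1, 5, 3]

Answer: no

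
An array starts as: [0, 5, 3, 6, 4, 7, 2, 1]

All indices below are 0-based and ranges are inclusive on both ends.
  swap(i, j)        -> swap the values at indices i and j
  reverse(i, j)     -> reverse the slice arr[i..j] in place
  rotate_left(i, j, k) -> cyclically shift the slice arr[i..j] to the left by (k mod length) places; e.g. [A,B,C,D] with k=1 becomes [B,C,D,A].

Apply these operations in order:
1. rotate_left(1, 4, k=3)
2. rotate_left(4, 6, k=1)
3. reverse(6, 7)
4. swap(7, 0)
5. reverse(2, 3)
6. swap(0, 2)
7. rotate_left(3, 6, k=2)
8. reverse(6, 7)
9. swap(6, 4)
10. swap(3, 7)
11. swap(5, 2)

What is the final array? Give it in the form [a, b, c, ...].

Answer: [3, 4, 5, 7, 0, 6, 1, 2]

Derivation:
After 1 (rotate_left(1, 4, k=3)): [0, 4, 5, 3, 6, 7, 2, 1]
After 2 (rotate_left(4, 6, k=1)): [0, 4, 5, 3, 7, 2, 6, 1]
After 3 (reverse(6, 7)): [0, 4, 5, 3, 7, 2, 1, 6]
After 4 (swap(7, 0)): [6, 4, 5, 3, 7, 2, 1, 0]
After 5 (reverse(2, 3)): [6, 4, 3, 5, 7, 2, 1, 0]
After 6 (swap(0, 2)): [3, 4, 6, 5, 7, 2, 1, 0]
After 7 (rotate_left(3, 6, k=2)): [3, 4, 6, 2, 1, 5, 7, 0]
After 8 (reverse(6, 7)): [3, 4, 6, 2, 1, 5, 0, 7]
After 9 (swap(6, 4)): [3, 4, 6, 2, 0, 5, 1, 7]
After 10 (swap(3, 7)): [3, 4, 6, 7, 0, 5, 1, 2]
After 11 (swap(5, 2)): [3, 4, 5, 7, 0, 6, 1, 2]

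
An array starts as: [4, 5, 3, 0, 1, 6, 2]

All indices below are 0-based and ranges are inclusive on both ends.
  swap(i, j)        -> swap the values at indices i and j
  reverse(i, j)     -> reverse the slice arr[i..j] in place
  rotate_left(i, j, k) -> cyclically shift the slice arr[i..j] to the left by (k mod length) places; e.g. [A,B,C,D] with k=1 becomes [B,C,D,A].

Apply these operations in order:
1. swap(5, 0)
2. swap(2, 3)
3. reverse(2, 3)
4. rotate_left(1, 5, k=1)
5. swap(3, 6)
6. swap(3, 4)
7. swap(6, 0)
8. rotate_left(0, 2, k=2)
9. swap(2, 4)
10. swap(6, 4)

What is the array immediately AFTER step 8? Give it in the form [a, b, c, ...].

After 1 (swap(5, 0)): [6, 5, 3, 0, 1, 4, 2]
After 2 (swap(2, 3)): [6, 5, 0, 3, 1, 4, 2]
After 3 (reverse(2, 3)): [6, 5, 3, 0, 1, 4, 2]
After 4 (rotate_left(1, 5, k=1)): [6, 3, 0, 1, 4, 5, 2]
After 5 (swap(3, 6)): [6, 3, 0, 2, 4, 5, 1]
After 6 (swap(3, 4)): [6, 3, 0, 4, 2, 5, 1]
After 7 (swap(6, 0)): [1, 3, 0, 4, 2, 5, 6]
After 8 (rotate_left(0, 2, k=2)): [0, 1, 3, 4, 2, 5, 6]

Answer: [0, 1, 3, 4, 2, 5, 6]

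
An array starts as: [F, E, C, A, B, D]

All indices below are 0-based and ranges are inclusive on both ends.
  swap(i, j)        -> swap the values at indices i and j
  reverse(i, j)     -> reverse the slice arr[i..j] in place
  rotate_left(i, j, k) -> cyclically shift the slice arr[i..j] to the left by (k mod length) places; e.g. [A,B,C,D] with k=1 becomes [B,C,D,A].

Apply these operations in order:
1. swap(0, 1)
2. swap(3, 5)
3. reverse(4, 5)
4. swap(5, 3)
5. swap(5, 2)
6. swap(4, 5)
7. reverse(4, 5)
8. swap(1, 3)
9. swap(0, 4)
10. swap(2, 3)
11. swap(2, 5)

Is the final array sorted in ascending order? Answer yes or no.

After 1 (swap(0, 1)): [E, F, C, A, B, D]
After 2 (swap(3, 5)): [E, F, C, D, B, A]
After 3 (reverse(4, 5)): [E, F, C, D, A, B]
After 4 (swap(5, 3)): [E, F, C, B, A, D]
After 5 (swap(5, 2)): [E, F, D, B, A, C]
After 6 (swap(4, 5)): [E, F, D, B, C, A]
After 7 (reverse(4, 5)): [E, F, D, B, A, C]
After 8 (swap(1, 3)): [E, B, D, F, A, C]
After 9 (swap(0, 4)): [A, B, D, F, E, C]
After 10 (swap(2, 3)): [A, B, F, D, E, C]
After 11 (swap(2, 5)): [A, B, C, D, E, F]

Answer: yes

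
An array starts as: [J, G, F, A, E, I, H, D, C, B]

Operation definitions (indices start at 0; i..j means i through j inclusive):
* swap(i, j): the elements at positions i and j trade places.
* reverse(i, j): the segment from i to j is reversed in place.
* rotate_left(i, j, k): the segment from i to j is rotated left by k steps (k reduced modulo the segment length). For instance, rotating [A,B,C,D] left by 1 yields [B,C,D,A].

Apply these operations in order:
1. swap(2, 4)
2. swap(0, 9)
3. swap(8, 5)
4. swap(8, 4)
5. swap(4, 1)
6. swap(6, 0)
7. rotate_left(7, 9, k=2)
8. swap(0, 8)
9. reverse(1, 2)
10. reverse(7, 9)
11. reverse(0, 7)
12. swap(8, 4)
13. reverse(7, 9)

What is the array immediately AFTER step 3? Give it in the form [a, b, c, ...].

Answer: [B, G, E, A, F, C, H, D, I, J]

Derivation:
After 1 (swap(2, 4)): [J, G, E, A, F, I, H, D, C, B]
After 2 (swap(0, 9)): [B, G, E, A, F, I, H, D, C, J]
After 3 (swap(8, 5)): [B, G, E, A, F, C, H, D, I, J]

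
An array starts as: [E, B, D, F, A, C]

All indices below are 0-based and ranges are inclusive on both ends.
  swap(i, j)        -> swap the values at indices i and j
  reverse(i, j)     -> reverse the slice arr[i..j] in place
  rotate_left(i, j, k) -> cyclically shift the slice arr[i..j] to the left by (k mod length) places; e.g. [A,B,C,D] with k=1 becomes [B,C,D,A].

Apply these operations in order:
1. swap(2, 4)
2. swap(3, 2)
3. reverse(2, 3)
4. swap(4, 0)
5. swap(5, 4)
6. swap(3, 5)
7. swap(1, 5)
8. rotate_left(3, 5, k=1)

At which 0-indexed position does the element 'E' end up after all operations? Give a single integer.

After 1 (swap(2, 4)): [E, B, A, F, D, C]
After 2 (swap(3, 2)): [E, B, F, A, D, C]
After 3 (reverse(2, 3)): [E, B, A, F, D, C]
After 4 (swap(4, 0)): [D, B, A, F, E, C]
After 5 (swap(5, 4)): [D, B, A, F, C, E]
After 6 (swap(3, 5)): [D, B, A, E, C, F]
After 7 (swap(1, 5)): [D, F, A, E, C, B]
After 8 (rotate_left(3, 5, k=1)): [D, F, A, C, B, E]

Answer: 5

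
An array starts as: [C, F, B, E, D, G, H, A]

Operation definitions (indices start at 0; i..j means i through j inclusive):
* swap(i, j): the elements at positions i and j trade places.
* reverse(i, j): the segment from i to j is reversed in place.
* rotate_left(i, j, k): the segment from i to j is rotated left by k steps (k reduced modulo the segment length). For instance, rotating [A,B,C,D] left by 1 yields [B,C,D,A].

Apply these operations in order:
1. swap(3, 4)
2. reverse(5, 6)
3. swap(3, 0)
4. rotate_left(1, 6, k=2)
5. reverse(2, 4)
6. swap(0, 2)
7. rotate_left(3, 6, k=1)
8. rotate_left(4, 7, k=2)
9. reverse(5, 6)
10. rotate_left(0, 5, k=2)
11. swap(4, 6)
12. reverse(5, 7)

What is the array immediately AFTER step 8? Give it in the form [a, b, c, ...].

Answer: [G, C, D, E, H, A, F, B]

Derivation:
After 1 (swap(3, 4)): [C, F, B, D, E, G, H, A]
After 2 (reverse(5, 6)): [C, F, B, D, E, H, G, A]
After 3 (swap(3, 0)): [D, F, B, C, E, H, G, A]
After 4 (rotate_left(1, 6, k=2)): [D, C, E, H, G, F, B, A]
After 5 (reverse(2, 4)): [D, C, G, H, E, F, B, A]
After 6 (swap(0, 2)): [G, C, D, H, E, F, B, A]
After 7 (rotate_left(3, 6, k=1)): [G, C, D, E, F, B, H, A]
After 8 (rotate_left(4, 7, k=2)): [G, C, D, E, H, A, F, B]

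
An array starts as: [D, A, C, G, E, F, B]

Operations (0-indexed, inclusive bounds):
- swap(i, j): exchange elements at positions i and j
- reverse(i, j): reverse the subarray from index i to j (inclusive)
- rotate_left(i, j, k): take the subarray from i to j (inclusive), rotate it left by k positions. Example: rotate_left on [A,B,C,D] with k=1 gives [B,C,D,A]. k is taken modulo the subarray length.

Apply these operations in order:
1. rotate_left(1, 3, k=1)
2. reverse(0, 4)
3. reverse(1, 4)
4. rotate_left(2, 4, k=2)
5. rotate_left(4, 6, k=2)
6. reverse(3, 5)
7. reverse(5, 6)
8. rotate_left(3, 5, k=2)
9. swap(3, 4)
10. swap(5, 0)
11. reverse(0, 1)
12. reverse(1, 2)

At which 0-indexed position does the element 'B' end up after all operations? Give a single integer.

After 1 (rotate_left(1, 3, k=1)): [D, C, G, A, E, F, B]
After 2 (reverse(0, 4)): [E, A, G, C, D, F, B]
After 3 (reverse(1, 4)): [E, D, C, G, A, F, B]
After 4 (rotate_left(2, 4, k=2)): [E, D, A, C, G, F, B]
After 5 (rotate_left(4, 6, k=2)): [E, D, A, C, B, G, F]
After 6 (reverse(3, 5)): [E, D, A, G, B, C, F]
After 7 (reverse(5, 6)): [E, D, A, G, B, F, C]
After 8 (rotate_left(3, 5, k=2)): [E, D, A, F, G, B, C]
After 9 (swap(3, 4)): [E, D, A, G, F, B, C]
After 10 (swap(5, 0)): [B, D, A, G, F, E, C]
After 11 (reverse(0, 1)): [D, B, A, G, F, E, C]
After 12 (reverse(1, 2)): [D, A, B, G, F, E, C]

Answer: 2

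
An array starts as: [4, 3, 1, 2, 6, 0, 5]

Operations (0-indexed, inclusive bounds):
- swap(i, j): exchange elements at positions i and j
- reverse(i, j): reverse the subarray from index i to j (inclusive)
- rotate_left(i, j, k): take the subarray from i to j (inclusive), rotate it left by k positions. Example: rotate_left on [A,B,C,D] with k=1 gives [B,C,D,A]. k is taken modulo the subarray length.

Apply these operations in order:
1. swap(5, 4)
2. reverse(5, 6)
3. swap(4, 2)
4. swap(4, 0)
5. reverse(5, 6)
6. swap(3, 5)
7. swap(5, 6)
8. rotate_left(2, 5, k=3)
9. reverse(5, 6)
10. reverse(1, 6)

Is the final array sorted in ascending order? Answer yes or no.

After 1 (swap(5, 4)): [4, 3, 1, 2, 0, 6, 5]
After 2 (reverse(5, 6)): [4, 3, 1, 2, 0, 5, 6]
After 3 (swap(4, 2)): [4, 3, 0, 2, 1, 5, 6]
After 4 (swap(4, 0)): [1, 3, 0, 2, 4, 5, 6]
After 5 (reverse(5, 6)): [1, 3, 0, 2, 4, 6, 5]
After 6 (swap(3, 5)): [1, 3, 0, 6, 4, 2, 5]
After 7 (swap(5, 6)): [1, 3, 0, 6, 4, 5, 2]
After 8 (rotate_left(2, 5, k=3)): [1, 3, 5, 0, 6, 4, 2]
After 9 (reverse(5, 6)): [1, 3, 5, 0, 6, 2, 4]
After 10 (reverse(1, 6)): [1, 4, 2, 6, 0, 5, 3]

Answer: no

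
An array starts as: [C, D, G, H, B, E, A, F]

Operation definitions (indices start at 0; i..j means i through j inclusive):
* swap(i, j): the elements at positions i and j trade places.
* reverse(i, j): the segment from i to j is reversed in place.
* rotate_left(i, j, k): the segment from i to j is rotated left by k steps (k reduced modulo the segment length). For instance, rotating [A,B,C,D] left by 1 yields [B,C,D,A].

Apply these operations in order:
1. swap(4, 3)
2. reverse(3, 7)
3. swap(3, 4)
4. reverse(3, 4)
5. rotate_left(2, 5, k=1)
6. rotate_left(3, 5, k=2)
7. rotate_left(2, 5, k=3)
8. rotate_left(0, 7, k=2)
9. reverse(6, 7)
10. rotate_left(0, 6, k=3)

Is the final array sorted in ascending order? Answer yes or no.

After 1 (swap(4, 3)): [C, D, G, B, H, E, A, F]
After 2 (reverse(3, 7)): [C, D, G, F, A, E, H, B]
After 3 (swap(3, 4)): [C, D, G, A, F, E, H, B]
After 4 (reverse(3, 4)): [C, D, G, F, A, E, H, B]
After 5 (rotate_left(2, 5, k=1)): [C, D, F, A, E, G, H, B]
After 6 (rotate_left(3, 5, k=2)): [C, D, F, G, A, E, H, B]
After 7 (rotate_left(2, 5, k=3)): [C, D, E, F, G, A, H, B]
After 8 (rotate_left(0, 7, k=2)): [E, F, G, A, H, B, C, D]
After 9 (reverse(6, 7)): [E, F, G, A, H, B, D, C]
After 10 (rotate_left(0, 6, k=3)): [A, H, B, D, E, F, G, C]

Answer: no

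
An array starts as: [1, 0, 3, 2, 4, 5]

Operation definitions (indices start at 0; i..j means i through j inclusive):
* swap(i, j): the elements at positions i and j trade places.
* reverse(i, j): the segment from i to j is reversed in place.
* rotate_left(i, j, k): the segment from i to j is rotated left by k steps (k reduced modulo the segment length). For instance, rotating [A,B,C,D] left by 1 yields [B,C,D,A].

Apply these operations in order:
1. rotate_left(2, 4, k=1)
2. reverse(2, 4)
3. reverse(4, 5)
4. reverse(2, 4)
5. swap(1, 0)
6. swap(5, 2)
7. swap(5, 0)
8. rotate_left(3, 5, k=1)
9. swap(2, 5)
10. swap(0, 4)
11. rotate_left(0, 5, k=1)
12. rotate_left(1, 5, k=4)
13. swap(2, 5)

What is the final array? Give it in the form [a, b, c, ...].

After 1 (rotate_left(2, 4, k=1)): [1, 0, 2, 4, 3, 5]
After 2 (reverse(2, 4)): [1, 0, 3, 4, 2, 5]
After 3 (reverse(4, 5)): [1, 0, 3, 4, 5, 2]
After 4 (reverse(2, 4)): [1, 0, 5, 4, 3, 2]
After 5 (swap(1, 0)): [0, 1, 5, 4, 3, 2]
After 6 (swap(5, 2)): [0, 1, 2, 4, 3, 5]
After 7 (swap(5, 0)): [5, 1, 2, 4, 3, 0]
After 8 (rotate_left(3, 5, k=1)): [5, 1, 2, 3, 0, 4]
After 9 (swap(2, 5)): [5, 1, 4, 3, 0, 2]
After 10 (swap(0, 4)): [0, 1, 4, 3, 5, 2]
After 11 (rotate_left(0, 5, k=1)): [1, 4, 3, 5, 2, 0]
After 12 (rotate_left(1, 5, k=4)): [1, 0, 4, 3, 5, 2]
After 13 (swap(2, 5)): [1, 0, 2, 3, 5, 4]

Answer: [1, 0, 2, 3, 5, 4]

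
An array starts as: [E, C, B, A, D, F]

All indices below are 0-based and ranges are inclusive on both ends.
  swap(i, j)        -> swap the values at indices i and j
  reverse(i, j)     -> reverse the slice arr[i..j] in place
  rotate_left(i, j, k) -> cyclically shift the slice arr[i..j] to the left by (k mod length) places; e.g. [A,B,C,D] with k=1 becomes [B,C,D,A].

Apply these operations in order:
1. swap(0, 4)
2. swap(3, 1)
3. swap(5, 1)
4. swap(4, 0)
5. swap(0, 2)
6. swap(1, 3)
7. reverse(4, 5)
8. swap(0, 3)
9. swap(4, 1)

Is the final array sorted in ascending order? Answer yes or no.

Answer: no

Derivation:
After 1 (swap(0, 4)): [D, C, B, A, E, F]
After 2 (swap(3, 1)): [D, A, B, C, E, F]
After 3 (swap(5, 1)): [D, F, B, C, E, A]
After 4 (swap(4, 0)): [E, F, B, C, D, A]
After 5 (swap(0, 2)): [B, F, E, C, D, A]
After 6 (swap(1, 3)): [B, C, E, F, D, A]
After 7 (reverse(4, 5)): [B, C, E, F, A, D]
After 8 (swap(0, 3)): [F, C, E, B, A, D]
After 9 (swap(4, 1)): [F, A, E, B, C, D]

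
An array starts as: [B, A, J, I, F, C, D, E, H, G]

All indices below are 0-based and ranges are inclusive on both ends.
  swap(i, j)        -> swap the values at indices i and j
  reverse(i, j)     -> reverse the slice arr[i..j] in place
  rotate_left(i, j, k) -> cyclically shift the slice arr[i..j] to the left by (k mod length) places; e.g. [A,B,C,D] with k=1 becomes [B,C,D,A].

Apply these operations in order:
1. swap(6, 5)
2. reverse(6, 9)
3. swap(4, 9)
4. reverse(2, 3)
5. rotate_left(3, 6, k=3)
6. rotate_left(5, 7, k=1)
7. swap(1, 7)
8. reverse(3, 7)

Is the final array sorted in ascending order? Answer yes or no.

Answer: no

Derivation:
After 1 (swap(6, 5)): [B, A, J, I, F, D, C, E, H, G]
After 2 (reverse(6, 9)): [B, A, J, I, F, D, G, H, E, C]
After 3 (swap(4, 9)): [B, A, J, I, C, D, G, H, E, F]
After 4 (reverse(2, 3)): [B, A, I, J, C, D, G, H, E, F]
After 5 (rotate_left(3, 6, k=3)): [B, A, I, G, J, C, D, H, E, F]
After 6 (rotate_left(5, 7, k=1)): [B, A, I, G, J, D, H, C, E, F]
After 7 (swap(1, 7)): [B, C, I, G, J, D, H, A, E, F]
After 8 (reverse(3, 7)): [B, C, I, A, H, D, J, G, E, F]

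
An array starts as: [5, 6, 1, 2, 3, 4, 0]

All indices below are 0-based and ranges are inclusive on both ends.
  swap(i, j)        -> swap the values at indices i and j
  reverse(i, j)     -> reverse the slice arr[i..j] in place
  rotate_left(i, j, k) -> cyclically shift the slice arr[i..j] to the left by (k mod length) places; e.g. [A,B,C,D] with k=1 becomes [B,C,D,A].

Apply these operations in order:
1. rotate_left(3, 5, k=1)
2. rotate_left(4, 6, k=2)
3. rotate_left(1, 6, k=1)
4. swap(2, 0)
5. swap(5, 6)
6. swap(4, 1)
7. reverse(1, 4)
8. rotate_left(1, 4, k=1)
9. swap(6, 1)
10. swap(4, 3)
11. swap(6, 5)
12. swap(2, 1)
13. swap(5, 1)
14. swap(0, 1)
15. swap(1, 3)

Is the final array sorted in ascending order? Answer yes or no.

Answer: yes

Derivation:
After 1 (rotate_left(3, 5, k=1)): [5, 6, 1, 3, 4, 2, 0]
After 2 (rotate_left(4, 6, k=2)): [5, 6, 1, 3, 0, 4, 2]
After 3 (rotate_left(1, 6, k=1)): [5, 1, 3, 0, 4, 2, 6]
After 4 (swap(2, 0)): [3, 1, 5, 0, 4, 2, 6]
After 5 (swap(5, 6)): [3, 1, 5, 0, 4, 6, 2]
After 6 (swap(4, 1)): [3, 4, 5, 0, 1, 6, 2]
After 7 (reverse(1, 4)): [3, 1, 0, 5, 4, 6, 2]
After 8 (rotate_left(1, 4, k=1)): [3, 0, 5, 4, 1, 6, 2]
After 9 (swap(6, 1)): [3, 2, 5, 4, 1, 6, 0]
After 10 (swap(4, 3)): [3, 2, 5, 1, 4, 6, 0]
After 11 (swap(6, 5)): [3, 2, 5, 1, 4, 0, 6]
After 12 (swap(2, 1)): [3, 5, 2, 1, 4, 0, 6]
After 13 (swap(5, 1)): [3, 0, 2, 1, 4, 5, 6]
After 14 (swap(0, 1)): [0, 3, 2, 1, 4, 5, 6]
After 15 (swap(1, 3)): [0, 1, 2, 3, 4, 5, 6]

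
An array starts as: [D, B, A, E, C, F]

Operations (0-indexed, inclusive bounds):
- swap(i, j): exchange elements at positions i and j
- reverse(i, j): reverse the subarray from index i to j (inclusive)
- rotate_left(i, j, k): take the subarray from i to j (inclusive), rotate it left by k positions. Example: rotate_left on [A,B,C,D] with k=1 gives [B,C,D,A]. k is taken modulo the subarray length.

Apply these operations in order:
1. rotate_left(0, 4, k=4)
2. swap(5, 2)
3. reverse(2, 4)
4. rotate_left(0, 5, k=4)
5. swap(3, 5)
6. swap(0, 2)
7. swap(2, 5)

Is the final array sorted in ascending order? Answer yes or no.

After 1 (rotate_left(0, 4, k=4)): [C, D, B, A, E, F]
After 2 (swap(5, 2)): [C, D, F, A, E, B]
After 3 (reverse(2, 4)): [C, D, E, A, F, B]
After 4 (rotate_left(0, 5, k=4)): [F, B, C, D, E, A]
After 5 (swap(3, 5)): [F, B, C, A, E, D]
After 6 (swap(0, 2)): [C, B, F, A, E, D]
After 7 (swap(2, 5)): [C, B, D, A, E, F]

Answer: no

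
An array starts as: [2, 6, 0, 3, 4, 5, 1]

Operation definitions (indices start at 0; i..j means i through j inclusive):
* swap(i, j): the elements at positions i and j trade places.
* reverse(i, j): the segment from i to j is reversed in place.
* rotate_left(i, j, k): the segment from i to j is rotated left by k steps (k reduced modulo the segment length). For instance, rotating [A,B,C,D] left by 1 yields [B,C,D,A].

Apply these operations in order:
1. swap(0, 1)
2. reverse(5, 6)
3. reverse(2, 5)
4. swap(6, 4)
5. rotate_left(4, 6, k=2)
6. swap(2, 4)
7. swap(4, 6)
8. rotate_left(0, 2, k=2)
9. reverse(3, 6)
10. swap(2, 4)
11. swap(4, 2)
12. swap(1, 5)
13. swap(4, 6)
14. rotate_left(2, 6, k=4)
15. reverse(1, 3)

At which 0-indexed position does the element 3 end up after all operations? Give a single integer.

After 1 (swap(0, 1)): [6, 2, 0, 3, 4, 5, 1]
After 2 (reverse(5, 6)): [6, 2, 0, 3, 4, 1, 5]
After 3 (reverse(2, 5)): [6, 2, 1, 4, 3, 0, 5]
After 4 (swap(6, 4)): [6, 2, 1, 4, 5, 0, 3]
After 5 (rotate_left(4, 6, k=2)): [6, 2, 1, 4, 3, 5, 0]
After 6 (swap(2, 4)): [6, 2, 3, 4, 1, 5, 0]
After 7 (swap(4, 6)): [6, 2, 3, 4, 0, 5, 1]
After 8 (rotate_left(0, 2, k=2)): [3, 6, 2, 4, 0, 5, 1]
After 9 (reverse(3, 6)): [3, 6, 2, 1, 5, 0, 4]
After 10 (swap(2, 4)): [3, 6, 5, 1, 2, 0, 4]
After 11 (swap(4, 2)): [3, 6, 2, 1, 5, 0, 4]
After 12 (swap(1, 5)): [3, 0, 2, 1, 5, 6, 4]
After 13 (swap(4, 6)): [3, 0, 2, 1, 4, 6, 5]
After 14 (rotate_left(2, 6, k=4)): [3, 0, 5, 2, 1, 4, 6]
After 15 (reverse(1, 3)): [3, 2, 5, 0, 1, 4, 6]

Answer: 0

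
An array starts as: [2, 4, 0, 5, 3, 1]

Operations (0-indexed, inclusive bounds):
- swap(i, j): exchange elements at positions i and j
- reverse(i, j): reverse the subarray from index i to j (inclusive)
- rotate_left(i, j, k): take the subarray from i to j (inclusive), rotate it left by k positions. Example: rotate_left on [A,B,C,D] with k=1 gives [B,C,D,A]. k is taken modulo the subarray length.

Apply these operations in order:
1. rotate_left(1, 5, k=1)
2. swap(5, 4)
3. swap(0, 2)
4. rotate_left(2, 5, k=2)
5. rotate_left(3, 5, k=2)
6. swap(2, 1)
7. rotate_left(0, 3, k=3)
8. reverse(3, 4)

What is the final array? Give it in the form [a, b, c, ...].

After 1 (rotate_left(1, 5, k=1)): [2, 0, 5, 3, 1, 4]
After 2 (swap(5, 4)): [2, 0, 5, 3, 4, 1]
After 3 (swap(0, 2)): [5, 0, 2, 3, 4, 1]
After 4 (rotate_left(2, 5, k=2)): [5, 0, 4, 1, 2, 3]
After 5 (rotate_left(3, 5, k=2)): [5, 0, 4, 3, 1, 2]
After 6 (swap(2, 1)): [5, 4, 0, 3, 1, 2]
After 7 (rotate_left(0, 3, k=3)): [3, 5, 4, 0, 1, 2]
After 8 (reverse(3, 4)): [3, 5, 4, 1, 0, 2]

Answer: [3, 5, 4, 1, 0, 2]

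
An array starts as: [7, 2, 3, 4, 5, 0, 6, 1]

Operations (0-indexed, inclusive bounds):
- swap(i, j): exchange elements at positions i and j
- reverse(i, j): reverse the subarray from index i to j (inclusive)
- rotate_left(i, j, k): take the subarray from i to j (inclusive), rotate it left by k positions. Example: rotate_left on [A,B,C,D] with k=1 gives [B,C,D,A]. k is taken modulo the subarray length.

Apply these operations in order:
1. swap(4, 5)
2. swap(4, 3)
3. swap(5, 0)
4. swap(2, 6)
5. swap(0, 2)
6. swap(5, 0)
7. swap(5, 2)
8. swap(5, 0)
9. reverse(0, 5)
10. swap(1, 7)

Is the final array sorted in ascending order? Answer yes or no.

After 1 (swap(4, 5)): [7, 2, 3, 4, 0, 5, 6, 1]
After 2 (swap(4, 3)): [7, 2, 3, 0, 4, 5, 6, 1]
After 3 (swap(5, 0)): [5, 2, 3, 0, 4, 7, 6, 1]
After 4 (swap(2, 6)): [5, 2, 6, 0, 4, 7, 3, 1]
After 5 (swap(0, 2)): [6, 2, 5, 0, 4, 7, 3, 1]
After 6 (swap(5, 0)): [7, 2, 5, 0, 4, 6, 3, 1]
After 7 (swap(5, 2)): [7, 2, 6, 0, 4, 5, 3, 1]
After 8 (swap(5, 0)): [5, 2, 6, 0, 4, 7, 3, 1]
After 9 (reverse(0, 5)): [7, 4, 0, 6, 2, 5, 3, 1]
After 10 (swap(1, 7)): [7, 1, 0, 6, 2, 5, 3, 4]

Answer: no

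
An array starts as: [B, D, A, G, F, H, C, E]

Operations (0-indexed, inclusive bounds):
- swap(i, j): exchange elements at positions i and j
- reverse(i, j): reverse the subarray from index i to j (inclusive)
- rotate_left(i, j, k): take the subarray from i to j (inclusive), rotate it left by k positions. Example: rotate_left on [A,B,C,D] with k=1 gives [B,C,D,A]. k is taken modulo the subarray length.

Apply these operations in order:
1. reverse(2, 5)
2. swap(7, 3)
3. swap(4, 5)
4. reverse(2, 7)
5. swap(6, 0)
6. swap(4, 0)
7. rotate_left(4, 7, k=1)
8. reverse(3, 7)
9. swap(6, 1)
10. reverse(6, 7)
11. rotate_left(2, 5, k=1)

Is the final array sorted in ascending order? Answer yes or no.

After 1 (reverse(2, 5)): [B, D, H, F, G, A, C, E]
After 2 (swap(7, 3)): [B, D, H, E, G, A, C, F]
After 3 (swap(4, 5)): [B, D, H, E, A, G, C, F]
After 4 (reverse(2, 7)): [B, D, F, C, G, A, E, H]
After 5 (swap(6, 0)): [E, D, F, C, G, A, B, H]
After 6 (swap(4, 0)): [G, D, F, C, E, A, B, H]
After 7 (rotate_left(4, 7, k=1)): [G, D, F, C, A, B, H, E]
After 8 (reverse(3, 7)): [G, D, F, E, H, B, A, C]
After 9 (swap(6, 1)): [G, A, F, E, H, B, D, C]
After 10 (reverse(6, 7)): [G, A, F, E, H, B, C, D]
After 11 (rotate_left(2, 5, k=1)): [G, A, E, H, B, F, C, D]

Answer: no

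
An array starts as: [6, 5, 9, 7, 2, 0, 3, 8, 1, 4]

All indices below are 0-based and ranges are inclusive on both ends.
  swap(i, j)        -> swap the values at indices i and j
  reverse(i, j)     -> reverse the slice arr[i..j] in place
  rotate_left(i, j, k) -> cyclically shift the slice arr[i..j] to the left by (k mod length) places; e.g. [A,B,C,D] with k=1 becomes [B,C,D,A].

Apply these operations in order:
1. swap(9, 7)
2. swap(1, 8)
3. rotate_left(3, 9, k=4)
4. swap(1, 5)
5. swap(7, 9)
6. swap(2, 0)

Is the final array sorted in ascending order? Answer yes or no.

After 1 (swap(9, 7)): [6, 5, 9, 7, 2, 0, 3, 4, 1, 8]
After 2 (swap(1, 8)): [6, 1, 9, 7, 2, 0, 3, 4, 5, 8]
After 3 (rotate_left(3, 9, k=4)): [6, 1, 9, 4, 5, 8, 7, 2, 0, 3]
After 4 (swap(1, 5)): [6, 8, 9, 4, 5, 1, 7, 2, 0, 3]
After 5 (swap(7, 9)): [6, 8, 9, 4, 5, 1, 7, 3, 0, 2]
After 6 (swap(2, 0)): [9, 8, 6, 4, 5, 1, 7, 3, 0, 2]

Answer: no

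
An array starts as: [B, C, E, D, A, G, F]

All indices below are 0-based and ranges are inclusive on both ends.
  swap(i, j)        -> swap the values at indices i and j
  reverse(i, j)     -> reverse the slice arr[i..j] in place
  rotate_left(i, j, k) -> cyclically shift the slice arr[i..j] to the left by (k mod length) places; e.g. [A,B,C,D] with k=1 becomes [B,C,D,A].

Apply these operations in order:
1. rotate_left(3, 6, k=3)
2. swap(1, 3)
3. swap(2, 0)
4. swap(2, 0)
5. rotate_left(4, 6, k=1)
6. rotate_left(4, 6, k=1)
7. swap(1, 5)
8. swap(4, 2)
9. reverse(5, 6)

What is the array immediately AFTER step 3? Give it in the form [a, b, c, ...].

Answer: [E, F, B, C, D, A, G]

Derivation:
After 1 (rotate_left(3, 6, k=3)): [B, C, E, F, D, A, G]
After 2 (swap(1, 3)): [B, F, E, C, D, A, G]
After 3 (swap(2, 0)): [E, F, B, C, D, A, G]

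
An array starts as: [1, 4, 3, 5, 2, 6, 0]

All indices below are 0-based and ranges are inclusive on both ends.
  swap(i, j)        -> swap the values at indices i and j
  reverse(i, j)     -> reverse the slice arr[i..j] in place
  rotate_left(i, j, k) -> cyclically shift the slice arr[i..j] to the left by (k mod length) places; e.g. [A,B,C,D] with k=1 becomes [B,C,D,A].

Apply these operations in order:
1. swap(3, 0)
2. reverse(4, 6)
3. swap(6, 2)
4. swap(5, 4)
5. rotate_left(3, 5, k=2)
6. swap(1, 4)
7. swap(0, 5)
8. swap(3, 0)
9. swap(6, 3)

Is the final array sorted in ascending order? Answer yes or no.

Answer: yes

Derivation:
After 1 (swap(3, 0)): [5, 4, 3, 1, 2, 6, 0]
After 2 (reverse(4, 6)): [5, 4, 3, 1, 0, 6, 2]
After 3 (swap(6, 2)): [5, 4, 2, 1, 0, 6, 3]
After 4 (swap(5, 4)): [5, 4, 2, 1, 6, 0, 3]
After 5 (rotate_left(3, 5, k=2)): [5, 4, 2, 0, 1, 6, 3]
After 6 (swap(1, 4)): [5, 1, 2, 0, 4, 6, 3]
After 7 (swap(0, 5)): [6, 1, 2, 0, 4, 5, 3]
After 8 (swap(3, 0)): [0, 1, 2, 6, 4, 5, 3]
After 9 (swap(6, 3)): [0, 1, 2, 3, 4, 5, 6]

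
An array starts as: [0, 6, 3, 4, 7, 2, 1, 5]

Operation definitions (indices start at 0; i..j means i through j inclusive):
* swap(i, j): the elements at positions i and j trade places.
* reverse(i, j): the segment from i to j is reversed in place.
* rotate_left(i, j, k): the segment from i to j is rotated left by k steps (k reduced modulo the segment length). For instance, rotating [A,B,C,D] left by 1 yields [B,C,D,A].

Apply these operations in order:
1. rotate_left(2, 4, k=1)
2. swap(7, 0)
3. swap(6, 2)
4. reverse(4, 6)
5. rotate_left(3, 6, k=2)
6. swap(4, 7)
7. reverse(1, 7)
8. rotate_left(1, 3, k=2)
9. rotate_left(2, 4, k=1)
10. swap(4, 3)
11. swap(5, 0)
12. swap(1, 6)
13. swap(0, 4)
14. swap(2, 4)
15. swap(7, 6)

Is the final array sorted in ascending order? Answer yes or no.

After 1 (rotate_left(2, 4, k=1)): [0, 6, 4, 7, 3, 2, 1, 5]
After 2 (swap(7, 0)): [5, 6, 4, 7, 3, 2, 1, 0]
After 3 (swap(6, 2)): [5, 6, 1, 7, 3, 2, 4, 0]
After 4 (reverse(4, 6)): [5, 6, 1, 7, 4, 2, 3, 0]
After 5 (rotate_left(3, 6, k=2)): [5, 6, 1, 2, 3, 7, 4, 0]
After 6 (swap(4, 7)): [5, 6, 1, 2, 0, 7, 4, 3]
After 7 (reverse(1, 7)): [5, 3, 4, 7, 0, 2, 1, 6]
After 8 (rotate_left(1, 3, k=2)): [5, 7, 3, 4, 0, 2, 1, 6]
After 9 (rotate_left(2, 4, k=1)): [5, 7, 4, 0, 3, 2, 1, 6]
After 10 (swap(4, 3)): [5, 7, 4, 3, 0, 2, 1, 6]
After 11 (swap(5, 0)): [2, 7, 4, 3, 0, 5, 1, 6]
After 12 (swap(1, 6)): [2, 1, 4, 3, 0, 5, 7, 6]
After 13 (swap(0, 4)): [0, 1, 4, 3, 2, 5, 7, 6]
After 14 (swap(2, 4)): [0, 1, 2, 3, 4, 5, 7, 6]
After 15 (swap(7, 6)): [0, 1, 2, 3, 4, 5, 6, 7]

Answer: yes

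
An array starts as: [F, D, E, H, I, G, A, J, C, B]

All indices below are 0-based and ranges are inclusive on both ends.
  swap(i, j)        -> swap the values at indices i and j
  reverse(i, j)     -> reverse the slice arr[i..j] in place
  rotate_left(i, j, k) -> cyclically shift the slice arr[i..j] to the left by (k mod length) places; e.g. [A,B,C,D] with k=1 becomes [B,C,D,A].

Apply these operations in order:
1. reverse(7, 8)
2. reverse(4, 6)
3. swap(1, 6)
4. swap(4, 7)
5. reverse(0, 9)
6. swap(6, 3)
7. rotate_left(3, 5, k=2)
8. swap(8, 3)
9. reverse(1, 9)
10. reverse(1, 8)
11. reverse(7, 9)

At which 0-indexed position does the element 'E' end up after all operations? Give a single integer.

Answer: 6

Derivation:
After 1 (reverse(7, 8)): [F, D, E, H, I, G, A, C, J, B]
After 2 (reverse(4, 6)): [F, D, E, H, A, G, I, C, J, B]
After 3 (swap(1, 6)): [F, I, E, H, A, G, D, C, J, B]
After 4 (swap(4, 7)): [F, I, E, H, C, G, D, A, J, B]
After 5 (reverse(0, 9)): [B, J, A, D, G, C, H, E, I, F]
After 6 (swap(6, 3)): [B, J, A, H, G, C, D, E, I, F]
After 7 (rotate_left(3, 5, k=2)): [B, J, A, C, H, G, D, E, I, F]
After 8 (swap(8, 3)): [B, J, A, I, H, G, D, E, C, F]
After 9 (reverse(1, 9)): [B, F, C, E, D, G, H, I, A, J]
After 10 (reverse(1, 8)): [B, A, I, H, G, D, E, C, F, J]
After 11 (reverse(7, 9)): [B, A, I, H, G, D, E, J, F, C]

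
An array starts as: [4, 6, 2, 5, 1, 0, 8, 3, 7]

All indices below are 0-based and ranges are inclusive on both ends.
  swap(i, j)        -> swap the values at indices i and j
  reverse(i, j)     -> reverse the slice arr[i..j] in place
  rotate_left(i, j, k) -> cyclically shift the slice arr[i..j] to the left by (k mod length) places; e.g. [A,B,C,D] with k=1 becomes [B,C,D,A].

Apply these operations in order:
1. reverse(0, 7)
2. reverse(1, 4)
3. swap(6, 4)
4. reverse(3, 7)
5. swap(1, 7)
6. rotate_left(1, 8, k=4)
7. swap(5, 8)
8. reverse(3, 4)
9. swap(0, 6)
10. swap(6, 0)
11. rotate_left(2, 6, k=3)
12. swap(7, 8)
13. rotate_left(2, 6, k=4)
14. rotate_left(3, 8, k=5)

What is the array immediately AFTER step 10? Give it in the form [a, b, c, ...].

After 1 (reverse(0, 7)): [3, 8, 0, 1, 5, 2, 6, 4, 7]
After 2 (reverse(1, 4)): [3, 5, 1, 0, 8, 2, 6, 4, 7]
After 3 (swap(6, 4)): [3, 5, 1, 0, 6, 2, 8, 4, 7]
After 4 (reverse(3, 7)): [3, 5, 1, 4, 8, 2, 6, 0, 7]
After 5 (swap(1, 7)): [3, 0, 1, 4, 8, 2, 6, 5, 7]
After 6 (rotate_left(1, 8, k=4)): [3, 2, 6, 5, 7, 0, 1, 4, 8]
After 7 (swap(5, 8)): [3, 2, 6, 5, 7, 8, 1, 4, 0]
After 8 (reverse(3, 4)): [3, 2, 6, 7, 5, 8, 1, 4, 0]
After 9 (swap(0, 6)): [1, 2, 6, 7, 5, 8, 3, 4, 0]
After 10 (swap(6, 0)): [3, 2, 6, 7, 5, 8, 1, 4, 0]

Answer: [3, 2, 6, 7, 5, 8, 1, 4, 0]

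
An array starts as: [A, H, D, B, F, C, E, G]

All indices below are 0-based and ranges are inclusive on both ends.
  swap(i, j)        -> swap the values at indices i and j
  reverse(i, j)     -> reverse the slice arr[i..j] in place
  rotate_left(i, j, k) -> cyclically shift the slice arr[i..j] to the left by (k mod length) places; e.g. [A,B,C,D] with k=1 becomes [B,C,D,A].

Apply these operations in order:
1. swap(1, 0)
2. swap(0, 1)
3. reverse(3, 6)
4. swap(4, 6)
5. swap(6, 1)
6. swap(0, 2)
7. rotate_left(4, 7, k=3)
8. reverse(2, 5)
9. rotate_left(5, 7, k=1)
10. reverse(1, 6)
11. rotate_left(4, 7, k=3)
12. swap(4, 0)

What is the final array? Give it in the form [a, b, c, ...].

After 1 (swap(1, 0)): [H, A, D, B, F, C, E, G]
After 2 (swap(0, 1)): [A, H, D, B, F, C, E, G]
After 3 (reverse(3, 6)): [A, H, D, E, C, F, B, G]
After 4 (swap(4, 6)): [A, H, D, E, B, F, C, G]
After 5 (swap(6, 1)): [A, C, D, E, B, F, H, G]
After 6 (swap(0, 2)): [D, C, A, E, B, F, H, G]
After 7 (rotate_left(4, 7, k=3)): [D, C, A, E, G, B, F, H]
After 8 (reverse(2, 5)): [D, C, B, G, E, A, F, H]
After 9 (rotate_left(5, 7, k=1)): [D, C, B, G, E, F, H, A]
After 10 (reverse(1, 6)): [D, H, F, E, G, B, C, A]
After 11 (rotate_left(4, 7, k=3)): [D, H, F, E, A, G, B, C]
After 12 (swap(4, 0)): [A, H, F, E, D, G, B, C]

Answer: [A, H, F, E, D, G, B, C]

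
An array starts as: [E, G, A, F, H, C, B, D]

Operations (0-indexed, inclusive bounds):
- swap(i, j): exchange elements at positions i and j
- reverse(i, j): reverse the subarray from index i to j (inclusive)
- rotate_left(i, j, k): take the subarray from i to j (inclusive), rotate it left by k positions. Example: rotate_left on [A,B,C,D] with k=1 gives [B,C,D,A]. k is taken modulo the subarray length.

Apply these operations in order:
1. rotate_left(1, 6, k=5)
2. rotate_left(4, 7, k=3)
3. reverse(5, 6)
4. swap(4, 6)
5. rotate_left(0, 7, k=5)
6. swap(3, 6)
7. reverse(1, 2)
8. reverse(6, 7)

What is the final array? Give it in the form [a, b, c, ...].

Answer: [H, C, D, A, B, G, F, E]

Derivation:
After 1 (rotate_left(1, 6, k=5)): [E, B, G, A, F, H, C, D]
After 2 (rotate_left(4, 7, k=3)): [E, B, G, A, D, F, H, C]
After 3 (reverse(5, 6)): [E, B, G, A, D, H, F, C]
After 4 (swap(4, 6)): [E, B, G, A, F, H, D, C]
After 5 (rotate_left(0, 7, k=5)): [H, D, C, E, B, G, A, F]
After 6 (swap(3, 6)): [H, D, C, A, B, G, E, F]
After 7 (reverse(1, 2)): [H, C, D, A, B, G, E, F]
After 8 (reverse(6, 7)): [H, C, D, A, B, G, F, E]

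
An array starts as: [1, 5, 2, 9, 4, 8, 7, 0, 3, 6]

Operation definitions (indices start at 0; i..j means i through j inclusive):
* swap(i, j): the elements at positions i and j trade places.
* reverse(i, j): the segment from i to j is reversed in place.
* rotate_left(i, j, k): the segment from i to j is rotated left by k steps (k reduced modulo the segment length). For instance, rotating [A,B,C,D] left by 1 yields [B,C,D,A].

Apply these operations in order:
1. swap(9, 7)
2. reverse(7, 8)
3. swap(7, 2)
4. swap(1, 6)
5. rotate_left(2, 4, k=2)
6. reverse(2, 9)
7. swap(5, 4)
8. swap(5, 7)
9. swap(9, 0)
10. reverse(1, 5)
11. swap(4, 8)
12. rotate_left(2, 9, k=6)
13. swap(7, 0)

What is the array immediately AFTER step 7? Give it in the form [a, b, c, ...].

Answer: [1, 7, 0, 6, 5, 2, 8, 9, 3, 4]

Derivation:
After 1 (swap(9, 7)): [1, 5, 2, 9, 4, 8, 7, 6, 3, 0]
After 2 (reverse(7, 8)): [1, 5, 2, 9, 4, 8, 7, 3, 6, 0]
After 3 (swap(7, 2)): [1, 5, 3, 9, 4, 8, 7, 2, 6, 0]
After 4 (swap(1, 6)): [1, 7, 3, 9, 4, 8, 5, 2, 6, 0]
After 5 (rotate_left(2, 4, k=2)): [1, 7, 4, 3, 9, 8, 5, 2, 6, 0]
After 6 (reverse(2, 9)): [1, 7, 0, 6, 2, 5, 8, 9, 3, 4]
After 7 (swap(5, 4)): [1, 7, 0, 6, 5, 2, 8, 9, 3, 4]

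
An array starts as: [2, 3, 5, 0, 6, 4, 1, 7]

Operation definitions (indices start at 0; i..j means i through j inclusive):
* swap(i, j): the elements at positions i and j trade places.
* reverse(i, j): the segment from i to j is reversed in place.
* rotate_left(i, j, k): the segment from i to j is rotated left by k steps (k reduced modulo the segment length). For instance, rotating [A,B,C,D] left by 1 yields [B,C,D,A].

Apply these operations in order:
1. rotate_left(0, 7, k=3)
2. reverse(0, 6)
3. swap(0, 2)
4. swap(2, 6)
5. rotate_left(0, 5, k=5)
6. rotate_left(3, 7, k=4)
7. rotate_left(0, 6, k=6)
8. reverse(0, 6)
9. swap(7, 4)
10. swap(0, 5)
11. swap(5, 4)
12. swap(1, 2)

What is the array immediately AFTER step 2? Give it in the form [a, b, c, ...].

Answer: [3, 2, 7, 1, 4, 6, 0, 5]

Derivation:
After 1 (rotate_left(0, 7, k=3)): [0, 6, 4, 1, 7, 2, 3, 5]
After 2 (reverse(0, 6)): [3, 2, 7, 1, 4, 6, 0, 5]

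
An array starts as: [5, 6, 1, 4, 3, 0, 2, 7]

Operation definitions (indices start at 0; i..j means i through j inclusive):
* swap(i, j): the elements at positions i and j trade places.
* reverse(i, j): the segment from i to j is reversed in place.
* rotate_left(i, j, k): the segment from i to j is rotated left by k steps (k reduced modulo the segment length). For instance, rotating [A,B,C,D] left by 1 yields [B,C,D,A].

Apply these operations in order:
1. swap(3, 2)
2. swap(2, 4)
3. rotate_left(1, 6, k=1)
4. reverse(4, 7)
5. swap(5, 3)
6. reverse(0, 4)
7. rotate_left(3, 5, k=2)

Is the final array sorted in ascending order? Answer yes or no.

After 1 (swap(3, 2)): [5, 6, 4, 1, 3, 0, 2, 7]
After 2 (swap(2, 4)): [5, 6, 3, 1, 4, 0, 2, 7]
After 3 (rotate_left(1, 6, k=1)): [5, 3, 1, 4, 0, 2, 6, 7]
After 4 (reverse(4, 7)): [5, 3, 1, 4, 7, 6, 2, 0]
After 5 (swap(5, 3)): [5, 3, 1, 6, 7, 4, 2, 0]
After 6 (reverse(0, 4)): [7, 6, 1, 3, 5, 4, 2, 0]
After 7 (rotate_left(3, 5, k=2)): [7, 6, 1, 4, 3, 5, 2, 0]

Answer: no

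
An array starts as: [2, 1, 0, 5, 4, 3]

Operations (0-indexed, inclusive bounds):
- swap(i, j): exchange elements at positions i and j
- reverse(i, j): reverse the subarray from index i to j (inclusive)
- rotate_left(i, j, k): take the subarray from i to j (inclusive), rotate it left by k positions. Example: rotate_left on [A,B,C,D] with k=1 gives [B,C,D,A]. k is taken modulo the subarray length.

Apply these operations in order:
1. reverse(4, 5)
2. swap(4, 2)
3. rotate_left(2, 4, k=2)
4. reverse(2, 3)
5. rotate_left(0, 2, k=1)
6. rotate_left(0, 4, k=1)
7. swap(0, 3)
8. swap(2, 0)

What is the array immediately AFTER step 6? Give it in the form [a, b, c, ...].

Answer: [3, 2, 0, 5, 1, 4]

Derivation:
After 1 (reverse(4, 5)): [2, 1, 0, 5, 3, 4]
After 2 (swap(4, 2)): [2, 1, 3, 5, 0, 4]
After 3 (rotate_left(2, 4, k=2)): [2, 1, 0, 3, 5, 4]
After 4 (reverse(2, 3)): [2, 1, 3, 0, 5, 4]
After 5 (rotate_left(0, 2, k=1)): [1, 3, 2, 0, 5, 4]
After 6 (rotate_left(0, 4, k=1)): [3, 2, 0, 5, 1, 4]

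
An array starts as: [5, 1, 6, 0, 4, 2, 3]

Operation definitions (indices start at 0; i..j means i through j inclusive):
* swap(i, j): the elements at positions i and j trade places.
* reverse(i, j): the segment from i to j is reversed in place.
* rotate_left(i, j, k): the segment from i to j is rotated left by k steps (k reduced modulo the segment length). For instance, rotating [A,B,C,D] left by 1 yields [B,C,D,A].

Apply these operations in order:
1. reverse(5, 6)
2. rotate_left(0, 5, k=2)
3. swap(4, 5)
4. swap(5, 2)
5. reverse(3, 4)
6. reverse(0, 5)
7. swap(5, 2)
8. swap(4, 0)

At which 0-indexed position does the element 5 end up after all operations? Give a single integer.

After 1 (reverse(5, 6)): [5, 1, 6, 0, 4, 3, 2]
After 2 (rotate_left(0, 5, k=2)): [6, 0, 4, 3, 5, 1, 2]
After 3 (swap(4, 5)): [6, 0, 4, 3, 1, 5, 2]
After 4 (swap(5, 2)): [6, 0, 5, 3, 1, 4, 2]
After 5 (reverse(3, 4)): [6, 0, 5, 1, 3, 4, 2]
After 6 (reverse(0, 5)): [4, 3, 1, 5, 0, 6, 2]
After 7 (swap(5, 2)): [4, 3, 6, 5, 0, 1, 2]
After 8 (swap(4, 0)): [0, 3, 6, 5, 4, 1, 2]

Answer: 3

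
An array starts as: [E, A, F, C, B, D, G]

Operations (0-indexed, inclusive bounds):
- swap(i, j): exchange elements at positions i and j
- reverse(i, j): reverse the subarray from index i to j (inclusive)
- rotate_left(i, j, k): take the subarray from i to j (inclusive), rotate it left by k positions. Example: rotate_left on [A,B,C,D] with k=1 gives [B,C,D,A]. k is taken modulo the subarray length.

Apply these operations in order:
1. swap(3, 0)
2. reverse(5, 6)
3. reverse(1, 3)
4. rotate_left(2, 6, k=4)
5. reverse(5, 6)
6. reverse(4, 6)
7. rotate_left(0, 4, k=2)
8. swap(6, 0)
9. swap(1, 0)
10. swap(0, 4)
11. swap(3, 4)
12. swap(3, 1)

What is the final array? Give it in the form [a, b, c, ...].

Answer: [E, F, B, A, C, G, D]

Derivation:
After 1 (swap(3, 0)): [C, A, F, E, B, D, G]
After 2 (reverse(5, 6)): [C, A, F, E, B, G, D]
After 3 (reverse(1, 3)): [C, E, F, A, B, G, D]
After 4 (rotate_left(2, 6, k=4)): [C, E, D, F, A, B, G]
After 5 (reverse(5, 6)): [C, E, D, F, A, G, B]
After 6 (reverse(4, 6)): [C, E, D, F, B, G, A]
After 7 (rotate_left(0, 4, k=2)): [D, F, B, C, E, G, A]
After 8 (swap(6, 0)): [A, F, B, C, E, G, D]
After 9 (swap(1, 0)): [F, A, B, C, E, G, D]
After 10 (swap(0, 4)): [E, A, B, C, F, G, D]
After 11 (swap(3, 4)): [E, A, B, F, C, G, D]
After 12 (swap(3, 1)): [E, F, B, A, C, G, D]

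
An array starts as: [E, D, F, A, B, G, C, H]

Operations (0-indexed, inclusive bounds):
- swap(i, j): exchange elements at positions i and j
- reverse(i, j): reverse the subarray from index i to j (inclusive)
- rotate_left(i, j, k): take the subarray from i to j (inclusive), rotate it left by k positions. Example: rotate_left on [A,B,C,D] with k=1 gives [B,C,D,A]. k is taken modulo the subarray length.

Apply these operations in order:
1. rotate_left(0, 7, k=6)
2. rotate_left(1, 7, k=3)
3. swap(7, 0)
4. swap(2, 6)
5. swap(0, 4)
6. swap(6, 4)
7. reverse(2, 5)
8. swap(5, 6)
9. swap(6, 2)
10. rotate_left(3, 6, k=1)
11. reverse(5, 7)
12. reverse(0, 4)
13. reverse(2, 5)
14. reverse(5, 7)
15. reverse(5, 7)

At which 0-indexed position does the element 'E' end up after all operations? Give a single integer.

After 1 (rotate_left(0, 7, k=6)): [C, H, E, D, F, A, B, G]
After 2 (rotate_left(1, 7, k=3)): [C, F, A, B, G, H, E, D]
After 3 (swap(7, 0)): [D, F, A, B, G, H, E, C]
After 4 (swap(2, 6)): [D, F, E, B, G, H, A, C]
After 5 (swap(0, 4)): [G, F, E, B, D, H, A, C]
After 6 (swap(6, 4)): [G, F, E, B, A, H, D, C]
After 7 (reverse(2, 5)): [G, F, H, A, B, E, D, C]
After 8 (swap(5, 6)): [G, F, H, A, B, D, E, C]
After 9 (swap(6, 2)): [G, F, E, A, B, D, H, C]
After 10 (rotate_left(3, 6, k=1)): [G, F, E, B, D, H, A, C]
After 11 (reverse(5, 7)): [G, F, E, B, D, C, A, H]
After 12 (reverse(0, 4)): [D, B, E, F, G, C, A, H]
After 13 (reverse(2, 5)): [D, B, C, G, F, E, A, H]
After 14 (reverse(5, 7)): [D, B, C, G, F, H, A, E]
After 15 (reverse(5, 7)): [D, B, C, G, F, E, A, H]

Answer: 5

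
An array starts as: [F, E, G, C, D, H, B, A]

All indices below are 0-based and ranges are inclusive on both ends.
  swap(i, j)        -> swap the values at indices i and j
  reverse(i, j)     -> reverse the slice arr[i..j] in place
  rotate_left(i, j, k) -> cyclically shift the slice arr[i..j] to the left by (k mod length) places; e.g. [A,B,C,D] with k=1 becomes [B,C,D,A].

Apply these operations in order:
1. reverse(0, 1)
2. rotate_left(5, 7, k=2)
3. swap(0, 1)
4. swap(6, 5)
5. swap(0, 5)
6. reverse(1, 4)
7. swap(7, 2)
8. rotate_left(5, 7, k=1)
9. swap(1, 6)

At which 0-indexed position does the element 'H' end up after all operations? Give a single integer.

Answer: 0

Derivation:
After 1 (reverse(0, 1)): [E, F, G, C, D, H, B, A]
After 2 (rotate_left(5, 7, k=2)): [E, F, G, C, D, A, H, B]
After 3 (swap(0, 1)): [F, E, G, C, D, A, H, B]
After 4 (swap(6, 5)): [F, E, G, C, D, H, A, B]
After 5 (swap(0, 5)): [H, E, G, C, D, F, A, B]
After 6 (reverse(1, 4)): [H, D, C, G, E, F, A, B]
After 7 (swap(7, 2)): [H, D, B, G, E, F, A, C]
After 8 (rotate_left(5, 7, k=1)): [H, D, B, G, E, A, C, F]
After 9 (swap(1, 6)): [H, C, B, G, E, A, D, F]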